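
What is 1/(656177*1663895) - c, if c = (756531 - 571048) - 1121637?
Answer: 1022101951815369911/1091809629415 ≈ 9.3615e+5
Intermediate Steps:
c = -936154 (c = 185483 - 1121637 = -936154)
1/(656177*1663895) - c = 1/(656177*1663895) - 1*(-936154) = (1/656177)*(1/1663895) + 936154 = 1/1091809629415 + 936154 = 1022101951815369911/1091809629415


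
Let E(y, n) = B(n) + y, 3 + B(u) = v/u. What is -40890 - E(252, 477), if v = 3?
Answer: -6541102/159 ≈ -41139.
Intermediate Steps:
B(u) = -3 + 3/u
E(y, n) = -3 + y + 3/n (E(y, n) = (-3 + 3/n) + y = -3 + y + 3/n)
-40890 - E(252, 477) = -40890 - (-3 + 252 + 3/477) = -40890 - (-3 + 252 + 3*(1/477)) = -40890 - (-3 + 252 + 1/159) = -40890 - 1*39592/159 = -40890 - 39592/159 = -6541102/159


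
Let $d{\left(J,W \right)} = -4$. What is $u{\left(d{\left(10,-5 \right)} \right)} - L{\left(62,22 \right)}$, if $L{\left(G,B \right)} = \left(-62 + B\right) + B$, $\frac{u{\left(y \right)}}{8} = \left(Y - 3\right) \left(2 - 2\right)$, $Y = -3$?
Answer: $18$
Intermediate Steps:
$u{\left(y \right)} = 0$ ($u{\left(y \right)} = 8 \left(-3 - 3\right) \left(2 - 2\right) = 8 \left(\left(-6\right) 0\right) = 8 \cdot 0 = 0$)
$L{\left(G,B \right)} = -62 + 2 B$
$u{\left(d{\left(10,-5 \right)} \right)} - L{\left(62,22 \right)} = 0 - \left(-62 + 2 \cdot 22\right) = 0 - \left(-62 + 44\right) = 0 - -18 = 0 + 18 = 18$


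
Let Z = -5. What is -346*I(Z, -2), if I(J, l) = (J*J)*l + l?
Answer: 17992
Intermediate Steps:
I(J, l) = l + l*J² (I(J, l) = J²*l + l = l*J² + l = l + l*J²)
-346*I(Z, -2) = -(-692)*(1 + (-5)²) = -(-692)*(1 + 25) = -(-692)*26 = -346*(-52) = 17992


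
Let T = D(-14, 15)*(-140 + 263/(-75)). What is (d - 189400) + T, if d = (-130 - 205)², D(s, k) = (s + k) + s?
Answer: -5648206/75 ≈ -75309.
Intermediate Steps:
D(s, k) = k + 2*s (D(s, k) = (k + s) + s = k + 2*s)
d = 112225 (d = (-335)² = 112225)
T = 139919/75 (T = (15 + 2*(-14))*(-140 + 263/(-75)) = (15 - 28)*(-140 + 263*(-1/75)) = -13*(-140 - 263/75) = -13*(-10763/75) = 139919/75 ≈ 1865.6)
(d - 189400) + T = (112225 - 189400) + 139919/75 = -77175 + 139919/75 = -5648206/75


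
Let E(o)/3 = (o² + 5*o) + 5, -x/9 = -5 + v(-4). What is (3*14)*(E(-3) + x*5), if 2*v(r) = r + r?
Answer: 16884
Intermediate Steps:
v(r) = r (v(r) = (r + r)/2 = (2*r)/2 = r)
x = 81 (x = -9*(-5 - 4) = -9*(-9) = 81)
E(o) = 15 + 3*o² + 15*o (E(o) = 3*((o² + 5*o) + 5) = 3*(5 + o² + 5*o) = 15 + 3*o² + 15*o)
(3*14)*(E(-3) + x*5) = (3*14)*((15 + 3*(-3)² + 15*(-3)) + 81*5) = 42*((15 + 3*9 - 45) + 405) = 42*((15 + 27 - 45) + 405) = 42*(-3 + 405) = 42*402 = 16884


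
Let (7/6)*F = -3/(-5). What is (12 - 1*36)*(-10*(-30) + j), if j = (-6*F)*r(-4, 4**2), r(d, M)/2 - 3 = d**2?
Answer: -153504/35 ≈ -4385.8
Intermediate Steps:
r(d, M) = 6 + 2*d**2
F = 18/35 (F = 6*(-3/(-5))/7 = 6*(-3*(-1/5))/7 = (6/7)*(3/5) = 18/35 ≈ 0.51429)
j = -4104/35 (j = (-6*18/35)*(6 + 2*(-4)**2) = -108*(6 + 2*16)/35 = -108*(6 + 32)/35 = -108/35*38 = -4104/35 ≈ -117.26)
(12 - 1*36)*(-10*(-30) + j) = (12 - 1*36)*(-10*(-30) - 4104/35) = (12 - 36)*(300 - 4104/35) = -24*6396/35 = -153504/35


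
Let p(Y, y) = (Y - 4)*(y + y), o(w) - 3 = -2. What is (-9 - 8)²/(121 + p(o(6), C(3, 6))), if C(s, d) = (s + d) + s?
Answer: 289/49 ≈ 5.8980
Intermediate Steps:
o(w) = 1 (o(w) = 3 - 2 = 1)
C(s, d) = d + 2*s (C(s, d) = (d + s) + s = d + 2*s)
p(Y, y) = 2*y*(-4 + Y) (p(Y, y) = (-4 + Y)*(2*y) = 2*y*(-4 + Y))
(-9 - 8)²/(121 + p(o(6), C(3, 6))) = (-9 - 8)²/(121 + 2*(6 + 2*3)*(-4 + 1)) = (-17)²/(121 + 2*(6 + 6)*(-3)) = 289/(121 + 2*12*(-3)) = 289/(121 - 72) = 289/49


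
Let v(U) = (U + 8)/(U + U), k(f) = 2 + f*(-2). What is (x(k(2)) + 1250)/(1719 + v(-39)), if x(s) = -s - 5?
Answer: 97266/134113 ≈ 0.72525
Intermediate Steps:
k(f) = 2 - 2*f
x(s) = -5 - s
v(U) = (8 + U)/(2*U) (v(U) = (8 + U)/((2*U)) = (8 + U)*(1/(2*U)) = (8 + U)/(2*U))
(x(k(2)) + 1250)/(1719 + v(-39)) = ((-5 - (2 - 2*2)) + 1250)/(1719 + (½)*(8 - 39)/(-39)) = ((-5 - (2 - 4)) + 1250)/(1719 + (½)*(-1/39)*(-31)) = ((-5 - 1*(-2)) + 1250)/(1719 + 31/78) = ((-5 + 2) + 1250)/(134113/78) = (-3 + 1250)*(78/134113) = 1247*(78/134113) = 97266/134113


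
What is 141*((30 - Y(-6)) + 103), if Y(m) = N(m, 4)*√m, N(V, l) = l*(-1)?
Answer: 18753 + 564*I*√6 ≈ 18753.0 + 1381.5*I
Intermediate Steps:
N(V, l) = -l
Y(m) = -4*√m (Y(m) = (-1*4)*√m = -4*√m)
141*((30 - Y(-6)) + 103) = 141*((30 - (-4)*√(-6)) + 103) = 141*((30 - (-4)*I*√6) + 103) = 141*((30 + 4*I*√6) + 103) = 141*(133 + 4*I*√6) = 18753 + 564*I*√6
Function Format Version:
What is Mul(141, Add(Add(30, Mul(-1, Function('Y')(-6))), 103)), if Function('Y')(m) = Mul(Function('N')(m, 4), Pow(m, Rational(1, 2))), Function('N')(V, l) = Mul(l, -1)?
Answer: Add(18753, Mul(564, I, Pow(6, Rational(1, 2)))) ≈ Add(18753., Mul(1381.5, I))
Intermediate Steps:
Function('N')(V, l) = Mul(-1, l)
Function('Y')(m) = Mul(-4, Pow(m, Rational(1, 2))) (Function('Y')(m) = Mul(Mul(-1, 4), Pow(m, Rational(1, 2))) = Mul(-4, Pow(m, Rational(1, 2))))
Mul(141, Add(Add(30, Mul(-1, Function('Y')(-6))), 103)) = Mul(141, Add(Add(30, Mul(-1, Mul(-4, Pow(-6, Rational(1, 2))))), 103)) = Mul(141, Add(Add(30, Mul(-1, Mul(-4, Mul(I, Pow(6, Rational(1, 2)))))), 103)) = Mul(141, Add(Add(30, Mul(-1, Mul(-4, I, Pow(6, Rational(1, 2))))), 103)) = Mul(141, Add(Add(30, Mul(4, I, Pow(6, Rational(1, 2)))), 103)) = Mul(141, Add(133, Mul(4, I, Pow(6, Rational(1, 2))))) = Add(18753, Mul(564, I, Pow(6, Rational(1, 2))))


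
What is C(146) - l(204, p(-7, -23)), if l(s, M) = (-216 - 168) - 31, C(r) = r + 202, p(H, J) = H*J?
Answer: 763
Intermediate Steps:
C(r) = 202 + r
l(s, M) = -415 (l(s, M) = -384 - 31 = -415)
C(146) - l(204, p(-7, -23)) = (202 + 146) - 1*(-415) = 348 + 415 = 763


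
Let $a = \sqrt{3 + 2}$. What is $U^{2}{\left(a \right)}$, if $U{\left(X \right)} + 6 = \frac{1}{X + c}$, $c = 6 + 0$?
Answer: $\frac{32405}{961} + \frac{360 \sqrt{5}}{961} \approx 34.558$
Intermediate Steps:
$a = \sqrt{5} \approx 2.2361$
$c = 6$
$U{\left(X \right)} = -6 + \frac{1}{6 + X}$ ($U{\left(X \right)} = -6 + \frac{1}{X + 6} = -6 + \frac{1}{6 + X}$)
$U^{2}{\left(a \right)} = \left(\frac{-35 - 6 \sqrt{5}}{6 + \sqrt{5}}\right)^{2} = \frac{\left(-35 - 6 \sqrt{5}\right)^{2}}{\left(6 + \sqrt{5}\right)^{2}}$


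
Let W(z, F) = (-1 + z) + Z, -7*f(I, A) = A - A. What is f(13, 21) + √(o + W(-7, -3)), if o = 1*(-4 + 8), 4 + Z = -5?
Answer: I*√13 ≈ 3.6056*I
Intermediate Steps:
Z = -9 (Z = -4 - 5 = -9)
f(I, A) = 0 (f(I, A) = -(A - A)/7 = -⅐*0 = 0)
W(z, F) = -10 + z (W(z, F) = (-1 + z) - 9 = -10 + z)
o = 4 (o = 1*4 = 4)
f(13, 21) + √(o + W(-7, -3)) = 0 + √(4 + (-10 - 7)) = 0 + √(4 - 17) = 0 + √(-13) = 0 + I*√13 = I*√13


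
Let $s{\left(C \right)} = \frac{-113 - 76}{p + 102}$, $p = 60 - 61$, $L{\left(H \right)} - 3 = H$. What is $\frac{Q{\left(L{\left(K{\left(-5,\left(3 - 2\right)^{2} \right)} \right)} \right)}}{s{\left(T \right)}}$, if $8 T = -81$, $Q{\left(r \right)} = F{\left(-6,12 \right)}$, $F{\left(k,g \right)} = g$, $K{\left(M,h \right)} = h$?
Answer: $- \frac{404}{63} \approx -6.4127$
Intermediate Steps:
$L{\left(H \right)} = 3 + H$
$p = -1$ ($p = 60 - 61 = -1$)
$Q{\left(r \right)} = 12$
$T = - \frac{81}{8}$ ($T = \frac{1}{8} \left(-81\right) = - \frac{81}{8} \approx -10.125$)
$s{\left(C \right)} = - \frac{189}{101}$ ($s{\left(C \right)} = \frac{-113 - 76}{-1 + 102} = - \frac{189}{101}$)
$\frac{Q{\left(L{\left(K{\left(-5,\left(3 - 2\right)^{2} \right)} \right)} \right)}}{s{\left(T \right)}} = \frac{12}{- \frac{189}{101}} = 12 \left(- \frac{101}{189}\right) = - \frac{404}{63}$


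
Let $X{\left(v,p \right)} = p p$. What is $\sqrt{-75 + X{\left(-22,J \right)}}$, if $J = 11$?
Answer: $\sqrt{46} \approx 6.7823$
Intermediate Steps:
$X{\left(v,p \right)} = p^{2}$
$\sqrt{-75 + X{\left(-22,J \right)}} = \sqrt{-75 + 11^{2}} = \sqrt{-75 + 121} = \sqrt{46}$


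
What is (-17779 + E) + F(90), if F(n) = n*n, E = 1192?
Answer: -8487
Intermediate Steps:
F(n) = n²
(-17779 + E) + F(90) = (-17779 + 1192) + 90² = -16587 + 8100 = -8487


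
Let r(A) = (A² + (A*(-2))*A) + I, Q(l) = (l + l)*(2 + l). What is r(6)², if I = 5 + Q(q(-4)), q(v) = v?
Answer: 225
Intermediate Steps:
Q(l) = 2*l*(2 + l) (Q(l) = (2*l)*(2 + l) = 2*l*(2 + l))
I = 21 (I = 5 + 2*(-4)*(2 - 4) = 5 + 2*(-4)*(-2) = 5 + 16 = 21)
r(A) = 21 - A² (r(A) = (A² + (A*(-2))*A) + 21 = (A² + (-2*A)*A) + 21 = (A² - 2*A²) + 21 = -A² + 21 = 21 - A²)
r(6)² = (21 - 1*6²)² = (21 - 1*36)² = (21 - 36)² = (-15)² = 225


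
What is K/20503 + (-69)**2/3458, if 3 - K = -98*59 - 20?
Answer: 16812639/10128482 ≈ 1.6599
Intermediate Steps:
K = 5805 (K = 3 - (-98*59 - 20) = 3 - (-5782 - 20) = 3 - 1*(-5802) = 3 + 5802 = 5805)
K/20503 + (-69)**2/3458 = 5805/20503 + (-69)**2/3458 = 5805*(1/20503) + 4761*(1/3458) = 5805/20503 + 4761/3458 = 16812639/10128482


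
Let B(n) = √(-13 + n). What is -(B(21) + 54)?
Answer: -54 - 2*√2 ≈ -56.828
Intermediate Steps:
-(B(21) + 54) = -(√(-13 + 21) + 54) = -(√8 + 54) = -(2*√2 + 54) = -(54 + 2*√2) = -54 - 2*√2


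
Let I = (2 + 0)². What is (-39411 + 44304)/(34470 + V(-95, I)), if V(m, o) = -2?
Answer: 699/4924 ≈ 0.14196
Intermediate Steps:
I = 4 (I = 2² = 4)
(-39411 + 44304)/(34470 + V(-95, I)) = (-39411 + 44304)/(34470 - 2) = 4893/34468 = 4893*(1/34468) = 699/4924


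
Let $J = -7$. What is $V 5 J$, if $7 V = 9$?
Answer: $-45$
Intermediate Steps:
$V = \frac{9}{7}$ ($V = \frac{1}{7} \cdot 9 = \frac{9}{7} \approx 1.2857$)
$V 5 J = \frac{9}{7} \cdot 5 \left(-7\right) = \frac{45}{7} \left(-7\right) = -45$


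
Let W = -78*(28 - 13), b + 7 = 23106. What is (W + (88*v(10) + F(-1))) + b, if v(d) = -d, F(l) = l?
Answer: 21048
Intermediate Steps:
b = 23099 (b = -7 + 23106 = 23099)
W = -1170 (W = -78*15 = -1170)
(W + (88*v(10) + F(-1))) + b = (-1170 + (88*(-1*10) - 1)) + 23099 = (-1170 + (88*(-10) - 1)) + 23099 = (-1170 + (-880 - 1)) + 23099 = (-1170 - 881) + 23099 = -2051 + 23099 = 21048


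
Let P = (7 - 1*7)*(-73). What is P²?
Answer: 0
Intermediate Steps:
P = 0 (P = (7 - 7)*(-73) = 0*(-73) = 0)
P² = 0² = 0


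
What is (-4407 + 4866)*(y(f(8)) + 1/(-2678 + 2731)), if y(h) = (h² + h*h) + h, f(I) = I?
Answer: 3308931/53 ≈ 62433.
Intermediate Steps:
y(h) = h + 2*h² (y(h) = (h² + h²) + h = 2*h² + h = h + 2*h²)
(-4407 + 4866)*(y(f(8)) + 1/(-2678 + 2731)) = (-4407 + 4866)*(8*(1 + 2*8) + 1/(-2678 + 2731)) = 459*(8*(1 + 16) + 1/53) = 459*(8*17 + 1/53) = 459*(136 + 1/53) = 459*(7209/53) = 3308931/53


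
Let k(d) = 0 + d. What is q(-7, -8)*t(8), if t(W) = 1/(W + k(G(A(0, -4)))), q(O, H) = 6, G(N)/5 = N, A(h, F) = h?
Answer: ¾ ≈ 0.75000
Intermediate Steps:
G(N) = 5*N
k(d) = d
t(W) = 1/W (t(W) = 1/(W + 5*0) = 1/(W + 0) = 1/W)
q(-7, -8)*t(8) = 6/8 = 6*(⅛) = ¾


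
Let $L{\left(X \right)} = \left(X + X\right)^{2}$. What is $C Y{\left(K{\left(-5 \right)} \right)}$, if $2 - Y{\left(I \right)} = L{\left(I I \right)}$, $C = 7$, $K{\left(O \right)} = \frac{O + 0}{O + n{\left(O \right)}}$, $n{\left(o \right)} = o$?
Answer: $\frac{49}{4} \approx 12.25$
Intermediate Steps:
$K{\left(O \right)} = \frac{1}{2}$ ($K{\left(O \right)} = \frac{O + 0}{O + O} = \frac{O}{2 O} = O \frac{1}{2 O} = \frac{1}{2}$)
$L{\left(X \right)} = 4 X^{2}$ ($L{\left(X \right)} = \left(2 X\right)^{2} = 4 X^{2}$)
$Y{\left(I \right)} = 2 - 4 I^{4}$ ($Y{\left(I \right)} = 2 - 4 \left(I I\right)^{2} = 2 - 4 \left(I^{2}\right)^{2} = 2 - 4 I^{4}$)
$C Y{\left(K{\left(-5 \right)} \right)} = 7 \left(2 - \frac{4}{16}\right) = 7 \left(2 - \frac{1}{4}\right) = 7 \cdot \frac{7}{4} = \frac{49}{4}$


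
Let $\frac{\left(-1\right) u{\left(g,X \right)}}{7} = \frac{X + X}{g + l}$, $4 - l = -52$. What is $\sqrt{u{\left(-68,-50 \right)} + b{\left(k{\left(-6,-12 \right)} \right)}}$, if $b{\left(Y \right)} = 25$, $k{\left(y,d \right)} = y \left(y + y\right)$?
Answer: $\frac{10 i \sqrt{3}}{3} \approx 5.7735 i$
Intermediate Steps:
$l = 56$ ($l = 4 - -52 = 4 + 52 = 56$)
$k{\left(y,d \right)} = 2 y^{2}$ ($k{\left(y,d \right)} = y 2 y = 2 y^{2}$)
$u{\left(g,X \right)} = - \frac{14 X}{56 + g}$ ($u{\left(g,X \right)} = - 7 \frac{X + X}{g + 56} = - 7 \frac{2 X}{56 + g} = - \frac{14 X}{56 + g}$)
$\sqrt{u{\left(-68,-50 \right)} + b{\left(k{\left(-6,-12 \right)} \right)}} = \sqrt{\left(-14\right) \left(-50\right) \frac{1}{56 - 68} + 25} = \sqrt{\left(-14\right) \left(-50\right) \frac{1}{-12} + 25} = \sqrt{\left(-14\right) \left(-50\right) \left(- \frac{1}{12}\right) + 25} = \sqrt{- \frac{175}{3} + 25} = \sqrt{- \frac{100}{3}} = \frac{10 i \sqrt{3}}{3}$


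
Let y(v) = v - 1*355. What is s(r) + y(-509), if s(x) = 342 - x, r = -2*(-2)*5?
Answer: -542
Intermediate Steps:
r = 20 (r = 4*5 = 20)
y(v) = -355 + v (y(v) = v - 355 = -355 + v)
s(r) + y(-509) = (342 - 1*20) + (-355 - 509) = (342 - 20) - 864 = 322 - 864 = -542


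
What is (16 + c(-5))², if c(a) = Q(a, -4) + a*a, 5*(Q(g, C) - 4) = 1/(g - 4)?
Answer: 4096576/2025 ≈ 2023.0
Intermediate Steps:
Q(g, C) = 4 + 1/(5*(-4 + g)) (Q(g, C) = 4 + 1/(5*(g - 4)) = 4 + 1/(5*(-4 + g)))
c(a) = a² + (-79 + 20*a)/(5*(-4 + a)) (c(a) = (-79 + 20*a)/(5*(-4 + a)) + a*a = (-79 + 20*a)/(5*(-4 + a)) + a² = a² + (-79 + 20*a)/(5*(-4 + a)))
(16 + c(-5))² = (16 + (-79 + 20*(-5) + 5*(-5)²*(-4 - 5))/(5*(-4 - 5)))² = (16 + (⅕)*(-79 - 100 + 5*25*(-9))/(-9))² = (16 + (⅕)*(-⅑)*(-79 - 100 - 1125))² = (16 + (⅕)*(-⅑)*(-1304))² = (16 + 1304/45)² = (2024/45)² = 4096576/2025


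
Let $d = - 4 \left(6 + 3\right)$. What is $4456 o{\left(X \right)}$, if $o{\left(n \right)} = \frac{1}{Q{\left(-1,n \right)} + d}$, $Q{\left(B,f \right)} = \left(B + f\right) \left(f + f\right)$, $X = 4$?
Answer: $- \frac{1114}{3} \approx -371.33$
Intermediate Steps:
$d = -36$ ($d = \left(-4\right) 9 = -36$)
$Q{\left(B,f \right)} = 2 f \left(B + f\right)$ ($Q{\left(B,f \right)} = \left(B + f\right) 2 f = 2 f \left(B + f\right)$)
$o{\left(n \right)} = \frac{1}{-36 + 2 n \left(-1 + n\right)}$ ($o{\left(n \right)} = \frac{1}{2 n \left(-1 + n\right) - 36} = \frac{1}{-36 + 2 n \left(-1 + n\right)}$)
$4456 o{\left(X \right)} = 4456 \frac{1}{2 \left(-18 + 4 \left(-1 + 4\right)\right)} = 4456 \frac{1}{2 \left(-18 + 4 \cdot 3\right)} = 4456 \frac{1}{2 \left(-18 + 12\right)} = 4456 \frac{1}{2 \left(-6\right)} = 4456 \cdot \frac{1}{2} \left(- \frac{1}{6}\right) = 4456 \left(- \frac{1}{12}\right) = - \frac{1114}{3}$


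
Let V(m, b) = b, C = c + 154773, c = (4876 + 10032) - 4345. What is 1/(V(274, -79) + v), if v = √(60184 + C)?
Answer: 79/219279 + 4*√14095/219279 ≈ 0.0025260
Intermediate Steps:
c = 10563 (c = 14908 - 4345 = 10563)
C = 165336 (C = 10563 + 154773 = 165336)
v = 4*√14095 (v = √(60184 + 165336) = √225520 = 4*√14095 ≈ 474.89)
1/(V(274, -79) + v) = 1/(-79 + 4*√14095)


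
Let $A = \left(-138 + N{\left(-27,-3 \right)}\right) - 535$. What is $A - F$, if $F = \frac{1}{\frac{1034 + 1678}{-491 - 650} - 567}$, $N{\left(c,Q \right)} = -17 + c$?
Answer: $- \frac{465804362}{649659} \approx -717.0$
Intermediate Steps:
$A = -717$ ($A = \left(-138 - 44\right) - 535 = -182 - 535 = -717$)
$F = - \frac{1141}{649659}$ ($F = \frac{1}{\frac{2712}{-1141} - 567} = \frac{1}{2712 \left(- \frac{1}{1141}\right) - 567} = \frac{1}{- \frac{2712}{1141} - 567} = \frac{1}{- \frac{649659}{1141}} = - \frac{1141}{649659} \approx -0.0017563$)
$A - F = -717 - - \frac{1141}{649659} = -717 + \frac{1141}{649659} = - \frac{465804362}{649659}$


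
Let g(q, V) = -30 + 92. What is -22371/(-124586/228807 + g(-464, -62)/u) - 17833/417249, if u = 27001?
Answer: 1860234584730947227/45086588405208 ≈ 41259.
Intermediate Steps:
g(q, V) = 62
-22371/(-124586/228807 + g(-464, -62)/u) - 17833/417249 = -22371/(-124586/228807 + 62/27001) - 17833/417249 = -22371/(-124586*1/228807 + 62*(1/27001)) - 17833*1/417249 = -22371/(-124586/228807 + 2/871) - 17833/417249 = -22371/(-108056792/199290897) - 17833/417249 = -22371*(-199290897/108056792) - 17833/417249 = 4458336656787/108056792 - 17833/417249 = 1860234584730947227/45086588405208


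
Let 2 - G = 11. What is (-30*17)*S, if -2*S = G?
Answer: -2295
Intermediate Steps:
G = -9 (G = 2 - 1*11 = 2 - 11 = -9)
S = 9/2 (S = -½*(-9) = 9/2 ≈ 4.5000)
(-30*17)*S = -30*17*(9/2) = -510*9/2 = -2295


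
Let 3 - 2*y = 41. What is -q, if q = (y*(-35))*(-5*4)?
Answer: 13300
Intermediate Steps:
y = -19 (y = 3/2 - 1/2*41 = 3/2 - 41/2 = -19)
q = -13300 (q = (-19*(-35))*(-5*4) = 665*(-20) = -13300)
-q = -1*(-13300) = 13300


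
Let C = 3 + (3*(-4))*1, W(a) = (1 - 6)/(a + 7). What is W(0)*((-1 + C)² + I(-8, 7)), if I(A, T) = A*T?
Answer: -220/7 ≈ -31.429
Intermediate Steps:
W(a) = -5/(7 + a)
C = -9 (C = 3 - 12*1 = 3 - 12 = -9)
W(0)*((-1 + C)² + I(-8, 7)) = (-5/(7 + 0))*((-1 - 9)² - 8*7) = (-5/7)*((-10)² - 56) = (-5*⅐)*(100 - 56) = -5/7*44 = -220/7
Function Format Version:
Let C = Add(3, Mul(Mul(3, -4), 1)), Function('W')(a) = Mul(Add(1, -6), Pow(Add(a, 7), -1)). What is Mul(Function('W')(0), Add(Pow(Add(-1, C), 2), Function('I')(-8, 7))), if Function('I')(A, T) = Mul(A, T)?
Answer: Rational(-220, 7) ≈ -31.429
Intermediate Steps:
Function('W')(a) = Mul(-5, Pow(Add(7, a), -1))
C = -9 (C = Add(3, Mul(-12, 1)) = Add(3, -12) = -9)
Mul(Function('W')(0), Add(Pow(Add(-1, C), 2), Function('I')(-8, 7))) = Mul(Mul(-5, Pow(Add(7, 0), -1)), Add(Pow(Add(-1, -9), 2), Mul(-8, 7))) = Mul(Mul(-5, Pow(7, -1)), Add(Pow(-10, 2), -56)) = Mul(Mul(-5, Rational(1, 7)), Add(100, -56)) = Mul(Rational(-5, 7), 44) = Rational(-220, 7)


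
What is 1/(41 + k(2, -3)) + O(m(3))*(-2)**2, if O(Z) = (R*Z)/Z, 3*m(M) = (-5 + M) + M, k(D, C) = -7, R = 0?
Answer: 1/34 ≈ 0.029412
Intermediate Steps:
m(M) = -5/3 + 2*M/3 (m(M) = ((-5 + M) + M)/3 = (-5 + 2*M)/3 = -5/3 + 2*M/3)
O(Z) = 0 (O(Z) = (0*Z)/Z = 0/Z = 0)
1/(41 + k(2, -3)) + O(m(3))*(-2)**2 = 1/(41 - 7) + 0*(-2)**2 = 1/34 + 0*4 = 1/34 + 0 = 1/34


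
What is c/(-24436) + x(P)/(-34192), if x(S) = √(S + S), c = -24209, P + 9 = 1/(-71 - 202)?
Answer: 24209/24436 - I*√335517/4667208 ≈ 0.99071 - 0.00012411*I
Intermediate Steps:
P = -2458/273 (P = -9 + 1/(-71 - 202) = -9 + 1/(-273) = -9 - 1/273 = -2458/273 ≈ -9.0037)
x(S) = √2*√S (x(S) = √(2*S) = √2*√S)
c/(-24436) + x(P)/(-34192) = -24209/(-24436) + (√2*√(-2458/273))/(-34192) = -24209*(-1/24436) + (√2*(I*√671034/273))*(-1/34192) = 24209/24436 + (2*I*√335517/273)*(-1/34192) = 24209/24436 - I*√335517/4667208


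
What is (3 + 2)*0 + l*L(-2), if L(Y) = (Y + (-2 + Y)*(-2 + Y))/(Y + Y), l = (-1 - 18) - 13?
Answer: 112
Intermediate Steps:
l = -32 (l = -19 - 13 = -32)
L(Y) = (Y + (-2 + Y)²)/(2*Y) (L(Y) = (Y + (-2 + Y)²)/((2*Y)) = (Y + (-2 + Y)²)*(1/(2*Y)) = (Y + (-2 + Y)²)/(2*Y))
(3 + 2)*0 + l*L(-2) = (3 + 2)*0 - 16*(-2 + (-2 - 2)²)/(-2) = 5*0 - 16*(-1)*(-2 + (-4)²)/2 = 0 - 16*(-1)*(-2 + 16)/2 = 0 - 16*(-1)*14/2 = 0 - 32*(-7/2) = 0 + 112 = 112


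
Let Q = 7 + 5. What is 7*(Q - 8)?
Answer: 28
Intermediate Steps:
Q = 12
7*(Q - 8) = 7*(12 - 8) = 7*4 = 28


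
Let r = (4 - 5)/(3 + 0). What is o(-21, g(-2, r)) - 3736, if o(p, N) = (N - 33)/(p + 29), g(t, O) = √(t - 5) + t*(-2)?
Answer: -29917/8 + I*√7/8 ≈ -3739.6 + 0.33072*I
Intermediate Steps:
r = -⅓ (r = -1/3 = -1*⅓ = -⅓ ≈ -0.33333)
g(t, O) = √(-5 + t) - 2*t
o(p, N) = (-33 + N)/(29 + p)
o(-21, g(-2, r)) - 3736 = (-33 + (√(-5 - 2) - 2*(-2)))/(29 - 21) - 3736 = (-33 + (√(-7) + 4))/8 - 3736 = (-33 + (I*√7 + 4))/8 - 3736 = (-33 + (4 + I*√7))/8 - 3736 = (-29 + I*√7)/8 - 3736 = (-29/8 + I*√7/8) - 3736 = -29917/8 + I*√7/8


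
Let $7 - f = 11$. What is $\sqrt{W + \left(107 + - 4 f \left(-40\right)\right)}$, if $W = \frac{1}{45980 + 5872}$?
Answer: $\frac{i \sqrt{358259921745}}{25926} \approx 23.087 i$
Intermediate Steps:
$f = -4$ ($f = 7 - 11 = -4$)
$W = \frac{1}{51852} \approx 1.9286 \cdot 10^{-5}$
$\sqrt{W + \left(107 + - 4 f \left(-40\right)\right)} = \sqrt{\frac{1}{51852} + \left(107 + \left(-4\right) \left(-4\right) \left(-40\right)\right)} = \sqrt{\frac{1}{51852} + \left(107 + 16 \left(-40\right)\right)} = \sqrt{\frac{1}{51852} + \left(107 - 640\right)} = \sqrt{\frac{1}{51852} - 533} = \sqrt{- \frac{27637115}{51852}} = \frac{i \sqrt{358259921745}}{25926}$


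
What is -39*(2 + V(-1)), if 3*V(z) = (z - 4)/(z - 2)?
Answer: -299/3 ≈ -99.667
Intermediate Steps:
V(z) = (-4 + z)/(3*(-2 + z)) (V(z) = ((z - 4)/(z - 2))/3 = ((-4 + z)/(-2 + z))/3 = (-4 + z)/(3*(-2 + z)))
-39*(2 + V(-1)) = -39*(2 + (-4 - 1)/(3*(-2 - 1))) = -39*(2 + (⅓)*(-5)/(-3)) = -39*(2 + (⅓)*(-⅓)*(-5)) = -39*(2 + 5/9) = -39*23/9 = -299/3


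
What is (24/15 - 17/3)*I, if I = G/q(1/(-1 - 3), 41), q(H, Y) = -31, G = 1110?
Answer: 4514/31 ≈ 145.61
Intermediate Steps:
I = -1110/31 (I = 1110/(-31) = 1110*(-1/31) = -1110/31 ≈ -35.806)
(24/15 - 17/3)*I = (24/15 - 17/3)*(-1110/31) = (24*(1/15) - 17*⅓)*(-1110/31) = (8/5 - 17/3)*(-1110/31) = -61/15*(-1110/31) = 4514/31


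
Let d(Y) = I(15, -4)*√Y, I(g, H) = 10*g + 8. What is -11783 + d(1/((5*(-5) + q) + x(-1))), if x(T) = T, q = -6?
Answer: -11783 + 79*I*√2/4 ≈ -11783.0 + 27.931*I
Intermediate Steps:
I(g, H) = 8 + 10*g
d(Y) = 158*√Y (d(Y) = (8 + 10*15)*√Y = (8 + 150)*√Y = 158*√Y)
-11783 + d(1/((5*(-5) + q) + x(-1))) = -11783 + 158*√(1/((5*(-5) - 6) - 1)) = -11783 + 158*√(1/((-25 - 6) - 1)) = -11783 + 158*√(1/(-31 - 1)) = -11783 + 158*√(1/(-32)) = -11783 + 158*√(-1/32) = -11783 + 158*(I*√2/8) = -11783 + 79*I*√2/4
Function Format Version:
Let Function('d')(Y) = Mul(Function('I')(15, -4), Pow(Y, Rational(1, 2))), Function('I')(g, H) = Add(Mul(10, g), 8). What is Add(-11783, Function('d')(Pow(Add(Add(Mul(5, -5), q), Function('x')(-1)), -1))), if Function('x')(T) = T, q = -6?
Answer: Add(-11783, Mul(Rational(79, 4), I, Pow(2, Rational(1, 2)))) ≈ Add(-11783., Mul(27.931, I))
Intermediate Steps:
Function('I')(g, H) = Add(8, Mul(10, g))
Function('d')(Y) = Mul(158, Pow(Y, Rational(1, 2))) (Function('d')(Y) = Mul(Add(8, Mul(10, 15)), Pow(Y, Rational(1, 2))) = Mul(Add(8, 150), Pow(Y, Rational(1, 2))) = Mul(158, Pow(Y, Rational(1, 2))))
Add(-11783, Function('d')(Pow(Add(Add(Mul(5, -5), q), Function('x')(-1)), -1))) = Add(-11783, Mul(158, Pow(Pow(Add(Add(Mul(5, -5), -6), -1), -1), Rational(1, 2)))) = Add(-11783, Mul(158, Pow(Pow(Add(Add(-25, -6), -1), -1), Rational(1, 2)))) = Add(-11783, Mul(158, Pow(Pow(Add(-31, -1), -1), Rational(1, 2)))) = Add(-11783, Mul(158, Pow(Pow(-32, -1), Rational(1, 2)))) = Add(-11783, Mul(158, Pow(Rational(-1, 32), Rational(1, 2)))) = Add(-11783, Mul(158, Mul(Rational(1, 8), I, Pow(2, Rational(1, 2))))) = Add(-11783, Mul(Rational(79, 4), I, Pow(2, Rational(1, 2))))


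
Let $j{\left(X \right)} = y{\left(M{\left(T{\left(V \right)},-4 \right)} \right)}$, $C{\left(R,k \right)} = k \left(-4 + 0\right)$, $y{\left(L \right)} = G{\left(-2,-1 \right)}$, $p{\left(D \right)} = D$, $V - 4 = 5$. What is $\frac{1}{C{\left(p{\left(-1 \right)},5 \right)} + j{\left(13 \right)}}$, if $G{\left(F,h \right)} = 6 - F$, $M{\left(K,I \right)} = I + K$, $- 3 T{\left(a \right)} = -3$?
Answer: $- \frac{1}{12} \approx -0.083333$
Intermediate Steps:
$V = 9$ ($V = 4 + 5 = 9$)
$T{\left(a \right)} = 1$ ($T{\left(a \right)} = \left(- \frac{1}{3}\right) \left(-3\right) = 1$)
$y{\left(L \right)} = 8$ ($y{\left(L \right)} = 6 - -2 = 6 + 2 = 8$)
$C{\left(R,k \right)} = - 4 k$ ($C{\left(R,k \right)} = k \left(-4\right) = - 4 k$)
$j{\left(X \right)} = 8$
$\frac{1}{C{\left(p{\left(-1 \right)},5 \right)} + j{\left(13 \right)}} = \frac{1}{\left(-4\right) 5 + 8} = \frac{1}{-20 + 8} = \frac{1}{-12} = - \frac{1}{12}$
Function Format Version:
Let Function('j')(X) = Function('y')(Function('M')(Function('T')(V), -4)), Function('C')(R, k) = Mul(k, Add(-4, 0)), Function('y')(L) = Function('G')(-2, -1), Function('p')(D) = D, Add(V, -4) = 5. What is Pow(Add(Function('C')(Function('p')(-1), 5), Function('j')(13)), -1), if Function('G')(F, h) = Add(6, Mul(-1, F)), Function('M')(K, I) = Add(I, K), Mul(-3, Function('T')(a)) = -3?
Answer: Rational(-1, 12) ≈ -0.083333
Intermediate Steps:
V = 9 (V = Add(4, 5) = 9)
Function('T')(a) = 1 (Function('T')(a) = Mul(Rational(-1, 3), -3) = 1)
Function('y')(L) = 8 (Function('y')(L) = Add(6, Mul(-1, -2)) = Add(6, 2) = 8)
Function('C')(R, k) = Mul(-4, k) (Function('C')(R, k) = Mul(k, -4) = Mul(-4, k))
Function('j')(X) = 8
Pow(Add(Function('C')(Function('p')(-1), 5), Function('j')(13)), -1) = Pow(Add(Mul(-4, 5), 8), -1) = Pow(Add(-20, 8), -1) = Pow(-12, -1) = Rational(-1, 12)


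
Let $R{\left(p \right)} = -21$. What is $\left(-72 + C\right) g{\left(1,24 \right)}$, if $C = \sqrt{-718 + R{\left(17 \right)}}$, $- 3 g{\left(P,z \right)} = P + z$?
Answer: $600 - \frac{25 i \sqrt{739}}{3} \approx 600.0 - 226.54 i$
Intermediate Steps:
$g{\left(P,z \right)} = - \frac{P}{3} - \frac{z}{3}$ ($g{\left(P,z \right)} = - \frac{P + z}{3} = - \frac{P}{3} - \frac{z}{3}$)
$C = i \sqrt{739}$ ($C = \sqrt{-718 - 21} = \sqrt{-739} = i \sqrt{739} \approx 27.185 i$)
$\left(-72 + C\right) g{\left(1,24 \right)} = \left(-72 + i \sqrt{739}\right) \left(\left(- \frac{1}{3}\right) 1 - 8\right) = \left(-72 + i \sqrt{739}\right) \left(- \frac{1}{3} - 8\right) = \left(-72 + i \sqrt{739}\right) \left(- \frac{25}{3}\right) = 600 - \frac{25 i \sqrt{739}}{3}$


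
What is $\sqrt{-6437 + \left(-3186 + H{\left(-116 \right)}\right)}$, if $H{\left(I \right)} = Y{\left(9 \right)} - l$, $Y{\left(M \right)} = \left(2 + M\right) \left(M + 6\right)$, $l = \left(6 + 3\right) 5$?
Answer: $i \sqrt{9503} \approx 97.483 i$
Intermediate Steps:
$l = 45$ ($l = 9 \cdot 5 = 45$)
$Y{\left(M \right)} = \left(2 + M\right) \left(6 + M\right)$
$H{\left(I \right)} = 120$ ($H{\left(I \right)} = \left(12 + 9^{2} + 8 \cdot 9\right) - 45 = \left(12 + 81 + 72\right) - 45 = 165 - 45 = 120$)
$\sqrt{-6437 + \left(-3186 + H{\left(-116 \right)}\right)} = \sqrt{-6437 + \left(-3186 + 120\right)} = \sqrt{-6437 - 3066} = \sqrt{-9503} = i \sqrt{9503}$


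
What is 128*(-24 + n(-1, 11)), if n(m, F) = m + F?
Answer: -1792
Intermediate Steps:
n(m, F) = F + m
128*(-24 + n(-1, 11)) = 128*(-24 + (11 - 1)) = 128*(-24 + 10) = 128*(-14) = -1792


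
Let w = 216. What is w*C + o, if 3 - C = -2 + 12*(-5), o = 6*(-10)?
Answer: 13980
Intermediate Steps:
o = -60
C = 65 (C = 3 - (-2 + 12*(-5)) = 3 - (-2 - 60) = 3 - 1*(-62) = 3 + 62 = 65)
w*C + o = 216*65 - 60 = 14040 - 60 = 13980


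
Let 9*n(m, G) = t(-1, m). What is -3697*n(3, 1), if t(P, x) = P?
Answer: 3697/9 ≈ 410.78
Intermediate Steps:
n(m, G) = -⅑ (n(m, G) = (⅑)*(-1) = -⅑)
-3697*n(3, 1) = -3697*(-⅑) = 3697/9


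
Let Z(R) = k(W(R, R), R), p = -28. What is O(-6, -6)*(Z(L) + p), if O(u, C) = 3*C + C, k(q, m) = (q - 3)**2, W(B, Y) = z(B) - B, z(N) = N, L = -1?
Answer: 456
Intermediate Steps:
W(B, Y) = 0 (W(B, Y) = B - B = 0)
k(q, m) = (-3 + q)**2
Z(R) = 9 (Z(R) = (-3 + 0)**2 = (-3)**2 = 9)
O(u, C) = 4*C
O(-6, -6)*(Z(L) + p) = (4*(-6))*(9 - 28) = -24*(-19) = 456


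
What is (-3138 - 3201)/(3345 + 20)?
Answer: -6339/3365 ≈ -1.8838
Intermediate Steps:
(-3138 - 3201)/(3345 + 20) = -6339/3365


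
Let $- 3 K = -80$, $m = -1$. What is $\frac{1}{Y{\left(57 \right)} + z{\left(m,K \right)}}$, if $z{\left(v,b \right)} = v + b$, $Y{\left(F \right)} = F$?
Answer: $\frac{3}{248} \approx 0.012097$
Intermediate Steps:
$K = \frac{80}{3}$ ($K = \left(- \frac{1}{3}\right) \left(-80\right) = \frac{80}{3} \approx 26.667$)
$z{\left(v,b \right)} = b + v$
$\frac{1}{Y{\left(57 \right)} + z{\left(m,K \right)}} = \frac{1}{57 + \left(\frac{80}{3} - 1\right)} = \frac{1}{57 + \frac{77}{3}} = \frac{1}{\frac{248}{3}} = \frac{3}{248}$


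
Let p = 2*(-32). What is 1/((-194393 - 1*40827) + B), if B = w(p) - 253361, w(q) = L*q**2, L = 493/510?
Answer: -15/7269323 ≈ -2.0635e-6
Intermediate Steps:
L = 29/30 (L = 493*(1/510) = 29/30 ≈ 0.96667)
p = -64
w(q) = 29*q**2/30
B = -3741023/15 (B = (29/30)*(-64)**2 - 253361 = (29/30)*4096 - 253361 = 59392/15 - 253361 = -3741023/15 ≈ -2.4940e+5)
1/((-194393 - 1*40827) + B) = 1/((-194393 - 1*40827) - 3741023/15) = 1/((-194393 - 40827) - 3741023/15) = 1/(-235220 - 3741023/15) = 1/(-7269323/15) = -15/7269323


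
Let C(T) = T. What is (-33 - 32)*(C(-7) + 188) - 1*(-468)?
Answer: -11297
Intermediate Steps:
(-33 - 32)*(C(-7) + 188) - 1*(-468) = (-33 - 32)*(-7 + 188) - 1*(-468) = -65*181 + 468 = -11765 + 468 = -11297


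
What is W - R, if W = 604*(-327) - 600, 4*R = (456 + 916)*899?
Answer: -506465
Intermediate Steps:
R = 308357 (R = ((456 + 916)*899)/4 = (1372*899)/4 = (¼)*1233428 = 308357)
W = -198108 (W = -197508 - 600 = -198108)
W - R = -198108 - 1*308357 = -198108 - 308357 = -506465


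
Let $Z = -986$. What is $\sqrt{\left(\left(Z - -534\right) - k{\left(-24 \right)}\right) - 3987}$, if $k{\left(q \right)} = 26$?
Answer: $i \sqrt{4465} \approx 66.821 i$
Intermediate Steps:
$\sqrt{\left(\left(Z - -534\right) - k{\left(-24 \right)}\right) - 3987} = \sqrt{\left(\left(-986 - -534\right) - 26\right) - 3987} = \sqrt{\left(\left(-986 + 534\right) - 26\right) - 3987} = \sqrt{\left(-452 - 26\right) - 3987} = \sqrt{-478 - 3987} = \sqrt{-4465} = i \sqrt{4465}$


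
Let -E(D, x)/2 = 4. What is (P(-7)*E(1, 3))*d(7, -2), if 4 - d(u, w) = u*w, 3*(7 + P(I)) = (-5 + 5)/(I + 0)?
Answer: 1008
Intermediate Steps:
E(D, x) = -8 (E(D, x) = -2*4 = -8)
P(I) = -7 (P(I) = -7 + ((-5 + 5)/(I + 0))/3 = -7 + (0/I)/3 = -7 + (⅓)*0 = -7 + 0 = -7)
d(u, w) = 4 - u*w
(P(-7)*E(1, 3))*d(7, -2) = (-7*(-8))*(4 - 1*7*(-2)) = 56*(4 + 14) = 56*18 = 1008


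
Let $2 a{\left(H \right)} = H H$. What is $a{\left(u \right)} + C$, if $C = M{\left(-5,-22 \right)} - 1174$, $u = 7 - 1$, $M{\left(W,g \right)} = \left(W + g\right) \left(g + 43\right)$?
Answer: $-1723$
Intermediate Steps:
$M{\left(W,g \right)} = \left(43 + g\right) \left(W + g\right)$ ($M{\left(W,g \right)} = \left(W + g\right) \left(43 + g\right) = \left(43 + g\right) \left(W + g\right)$)
$u = 6$ ($u = 7 - 1 = 6$)
$C = -1741$ ($C = \left(\left(-22\right)^{2} + 43 \left(-5\right) + 43 \left(-22\right) - -110\right) - 1174 = \left(484 - 215 - 946 + 110\right) - 1174 = -567 - 1174 = -1741$)
$a{\left(H \right)} = \frac{H^{2}}{2}$ ($a{\left(H \right)} = \frac{H H}{2} = \frac{H^{2}}{2}$)
$a{\left(u \right)} + C = \frac{6^{2}}{2} - 1741 = \frac{1}{2} \cdot 36 - 1741 = 18 - 1741 = -1723$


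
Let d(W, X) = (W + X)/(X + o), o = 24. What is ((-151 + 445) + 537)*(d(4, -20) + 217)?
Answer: 177003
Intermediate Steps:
d(W, X) = (W + X)/(24 + X) (d(W, X) = (W + X)/(X + 24) = (W + X)/(24 + X))
((-151 + 445) + 537)*(d(4, -20) + 217) = ((-151 + 445) + 537)*((4 - 20)/(24 - 20) + 217) = (294 + 537)*(-16/4 + 217) = 831*((1/4)*(-16) + 217) = 831*(-4 + 217) = 831*213 = 177003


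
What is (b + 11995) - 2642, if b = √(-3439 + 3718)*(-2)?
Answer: 9353 - 6*√31 ≈ 9319.6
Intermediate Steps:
b = -6*√31 (b = √279*(-2) = (3*√31)*(-2) = -6*√31 ≈ -33.407)
(b + 11995) - 2642 = (-6*√31 + 11995) - 2642 = (11995 - 6*√31) - 2642 = 9353 - 6*√31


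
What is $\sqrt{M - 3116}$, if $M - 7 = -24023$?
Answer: $2 i \sqrt{6783} \approx 164.72 i$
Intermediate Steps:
$M = -24016$ ($M = 7 - 24023 = -24016$)
$\sqrt{M - 3116} = \sqrt{-24016 - 3116} = \sqrt{-27132} = 2 i \sqrt{6783}$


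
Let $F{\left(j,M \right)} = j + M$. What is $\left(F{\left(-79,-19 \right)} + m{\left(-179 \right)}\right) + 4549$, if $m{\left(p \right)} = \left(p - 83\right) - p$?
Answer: $4368$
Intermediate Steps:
$m{\left(p \right)} = -83$ ($m{\left(p \right)} = \left(-83 + p\right) - p = -83$)
$F{\left(j,M \right)} = M + j$
$\left(F{\left(-79,-19 \right)} + m{\left(-179 \right)}\right) + 4549 = \left(\left(-19 - 79\right) - 83\right) + 4549 = \left(-98 - 83\right) + 4549 = -181 + 4549 = 4368$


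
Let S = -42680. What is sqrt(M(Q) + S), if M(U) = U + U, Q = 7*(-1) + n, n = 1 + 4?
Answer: 2*I*sqrt(10671) ≈ 206.6*I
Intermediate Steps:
n = 5
Q = -2 (Q = 7*(-1) + 5 = -7 + 5 = -2)
M(U) = 2*U
sqrt(M(Q) + S) = sqrt(2*(-2) - 42680) = sqrt(-4 - 42680) = sqrt(-42684) = 2*I*sqrt(10671)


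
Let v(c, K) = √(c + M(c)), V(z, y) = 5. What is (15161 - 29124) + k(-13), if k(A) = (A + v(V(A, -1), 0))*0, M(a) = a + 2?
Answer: -13963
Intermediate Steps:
M(a) = 2 + a
v(c, K) = √(2 + 2*c) (v(c, K) = √(c + (2 + c)) = √(2 + 2*c))
k(A) = 0 (k(A) = (A + √(2 + 2*5))*0 = (A + √(2 + 10))*0 = (A + √12)*0 = (A + 2*√3)*0 = 0)
(15161 - 29124) + k(-13) = (15161 - 29124) + 0 = -13963 + 0 = -13963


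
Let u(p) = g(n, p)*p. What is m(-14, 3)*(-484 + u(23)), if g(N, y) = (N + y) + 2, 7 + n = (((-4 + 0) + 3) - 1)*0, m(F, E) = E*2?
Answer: -420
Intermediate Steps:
m(F, E) = 2*E
n = -7 (n = -7 + (((-4 + 0) + 3) - 1)*0 = -7 + ((-4 + 3) - 1)*0 = -7 + (-1 - 1)*0 = -7 - 2*0 = -7 + 0 = -7)
g(N, y) = 2 + N + y
u(p) = p*(-5 + p) (u(p) = (2 - 7 + p)*p = (-5 + p)*p = p*(-5 + p))
m(-14, 3)*(-484 + u(23)) = (2*3)*(-484 + 23*(-5 + 23)) = 6*(-484 + 23*18) = 6*(-484 + 414) = 6*(-70) = -420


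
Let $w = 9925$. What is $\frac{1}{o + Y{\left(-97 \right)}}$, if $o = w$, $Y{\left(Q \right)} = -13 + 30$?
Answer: $\frac{1}{9942} \approx 0.00010058$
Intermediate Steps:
$Y{\left(Q \right)} = 17$
$o = 9925$
$\frac{1}{o + Y{\left(-97 \right)}} = \frac{1}{9925 + 17} = \frac{1}{9942}$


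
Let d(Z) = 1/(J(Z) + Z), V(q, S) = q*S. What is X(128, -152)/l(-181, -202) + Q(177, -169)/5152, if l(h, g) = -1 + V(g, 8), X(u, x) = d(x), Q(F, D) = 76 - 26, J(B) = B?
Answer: 27437/2826516 ≈ 0.0097070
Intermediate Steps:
Q(F, D) = 50
V(q, S) = S*q
d(Z) = 1/(2*Z) (d(Z) = 1/(Z + Z) = 1/(2*Z))
X(u, x) = 1/(2*x)
l(h, g) = -1 + 8*g
X(128, -152)/l(-181, -202) + Q(177, -169)/5152 = ((1/2)/(-152))/(-1 + 8*(-202)) + 50/5152 = ((1/2)*(-1/152))/(-1 - 1616) + 50*(1/5152) = -1/304/(-1617) + 25/2576 = -1/304*(-1/1617) + 25/2576 = 1/491568 + 25/2576 = 27437/2826516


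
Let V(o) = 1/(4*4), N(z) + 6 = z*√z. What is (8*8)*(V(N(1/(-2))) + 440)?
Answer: 28164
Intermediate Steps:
N(z) = -6 + z^(3/2) (N(z) = -6 + z*√z = -6 + z^(3/2))
V(o) = 1/16
(8*8)*(V(N(1/(-2))) + 440) = (8*8)*(1/16 + 440) = 64*(7041/16) = 28164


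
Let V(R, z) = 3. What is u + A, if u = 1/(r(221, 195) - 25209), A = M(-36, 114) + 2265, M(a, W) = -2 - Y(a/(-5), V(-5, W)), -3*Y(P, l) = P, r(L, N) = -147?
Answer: 287207407/126780 ≈ 2265.4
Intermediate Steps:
Y(P, l) = -P/3
M(a, W) = -2 - a/15 (M(a, W) = -2 - (-1)*a/(-5)/3 = -2 - (-1)*a*(-⅕)/3 = -2 - (-1)*(-a/5)/3 = -2 - a/15)
A = 11327/5 (A = (-2 - 1/15*(-36)) + 2265 = (-2 + 12/5) + 2265 = ⅖ + 2265 = 11327/5 ≈ 2265.4)
u = -1/25356 (u = 1/(-147 - 25209) = 1/(-25356) = -1/25356 ≈ -3.9438e-5)
u + A = -1/25356 + 11327/5 = 287207407/126780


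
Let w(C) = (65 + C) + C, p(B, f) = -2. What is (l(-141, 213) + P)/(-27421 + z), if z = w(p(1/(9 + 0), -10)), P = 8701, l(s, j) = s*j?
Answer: 5333/6840 ≈ 0.77968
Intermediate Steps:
l(s, j) = j*s
w(C) = 65 + 2*C
z = 61 (z = 65 + 2*(-2) = 65 - 4 = 61)
(l(-141, 213) + P)/(-27421 + z) = (213*(-141) + 8701)/(-27421 + 61) = (-30033 + 8701)/(-27360) = -21332*(-1/27360) = 5333/6840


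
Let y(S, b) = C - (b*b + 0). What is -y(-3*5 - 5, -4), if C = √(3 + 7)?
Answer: 16 - √10 ≈ 12.838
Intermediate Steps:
C = √10 ≈ 3.1623
y(S, b) = √10 - b² (y(S, b) = √10 - (b*b + 0) = √10 - (b² + 0) = √10 - b²)
-y(-3*5 - 5, -4) = -(√10 - 1*(-4)²) = -(√10 - 1*16) = -(√10 - 16) = -(-16 + √10) = 16 - √10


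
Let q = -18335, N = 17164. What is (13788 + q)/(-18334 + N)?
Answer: 4547/1170 ≈ 3.8863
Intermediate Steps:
(13788 + q)/(-18334 + N) = (13788 - 18335)/(-18334 + 17164) = -4547/(-1170) = -4547*(-1/1170) = 4547/1170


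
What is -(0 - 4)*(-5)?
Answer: -20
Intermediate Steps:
-(0 - 4)*(-5) = -(-4)*(-5) = -1*20 = -20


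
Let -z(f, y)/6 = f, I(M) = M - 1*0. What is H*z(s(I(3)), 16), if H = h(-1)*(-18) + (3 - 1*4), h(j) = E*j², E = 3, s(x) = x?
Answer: 990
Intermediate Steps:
I(M) = M (I(M) = M + 0 = M)
z(f, y) = -6*f
h(j) = 3*j²
H = -55 (H = (3*(-1)²)*(-18) + (3 - 1*4) = (3*1)*(-18) + (3 - 4) = 3*(-18) - 1 = -54 - 1 = -55)
H*z(s(I(3)), 16) = -(-330)*3 = -55*(-18) = 990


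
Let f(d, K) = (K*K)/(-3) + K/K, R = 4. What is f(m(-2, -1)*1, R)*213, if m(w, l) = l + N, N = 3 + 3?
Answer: -923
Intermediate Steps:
N = 6
m(w, l) = 6 + l (m(w, l) = l + 6 = 6 + l)
f(d, K) = 1 - K²/3 (f(d, K) = K²*(-⅓) + 1 = -K²/3 + 1 = 1 - K²/3)
f(m(-2, -1)*1, R)*213 = (1 - ⅓*4²)*213 = (1 - ⅓*16)*213 = (1 - 16/3)*213 = -13/3*213 = -923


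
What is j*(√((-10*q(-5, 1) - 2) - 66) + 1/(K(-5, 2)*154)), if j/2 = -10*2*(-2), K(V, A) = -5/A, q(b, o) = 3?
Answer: -16/77 + 560*I*√2 ≈ -0.20779 + 791.96*I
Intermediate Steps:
j = 80 (j = 2*(-10*2*(-2)) = 2*(-20*(-2)) = 2*40 = 80)
j*(√((-10*q(-5, 1) - 2) - 66) + 1/(K(-5, 2)*154)) = 80*(√((-10*3 - 2) - 66) + 1/(-5/2*154)) = 80*(√((-30 - 2) - 66) + 1/(-5*½*154)) = 80*(√(-32 - 66) + 1/(-5/2*154)) = 80*(√(-98) + 1/(-385)) = 80*(7*I*√2 - 1/385) = 80*(-1/385 + 7*I*√2) = -16/77 + 560*I*√2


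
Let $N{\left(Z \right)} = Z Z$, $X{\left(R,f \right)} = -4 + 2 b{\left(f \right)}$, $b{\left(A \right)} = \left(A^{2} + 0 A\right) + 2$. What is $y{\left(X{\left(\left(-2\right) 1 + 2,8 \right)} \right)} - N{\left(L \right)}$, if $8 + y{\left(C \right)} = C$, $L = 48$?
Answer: $-2184$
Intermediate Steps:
$b{\left(A \right)} = 2 + A^{2}$ ($b{\left(A \right)} = \left(A^{2} + 0\right) + 2 = A^{2} + 2 = 2 + A^{2}$)
$X{\left(R,f \right)} = 2 f^{2}$ ($X{\left(R,f \right)} = -4 + 2 \left(2 + f^{2}\right) = -4 + \left(4 + 2 f^{2}\right) = 2 f^{2}$)
$y{\left(C \right)} = -8 + C$
$N{\left(Z \right)} = Z^{2}$
$y{\left(X{\left(\left(-2\right) 1 + 2,8 \right)} \right)} - N{\left(L \right)} = \left(-8 + 2 \cdot 8^{2}\right) - 48^{2} = \left(-8 + 2 \cdot 64\right) - 2304 = \left(-8 + 128\right) - 2304 = 120 - 2304 = -2184$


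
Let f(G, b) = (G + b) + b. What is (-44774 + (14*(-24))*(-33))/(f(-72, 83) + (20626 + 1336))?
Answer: -16843/11028 ≈ -1.5273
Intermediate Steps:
f(G, b) = G + 2*b
(-44774 + (14*(-24))*(-33))/(f(-72, 83) + (20626 + 1336)) = (-44774 + (14*(-24))*(-33))/((-72 + 2*83) + (20626 + 1336)) = (-44774 - 336*(-33))/((-72 + 166) + 21962) = (-44774 + 11088)/(94 + 21962) = -33686/22056 = -33686*1/22056 = -16843/11028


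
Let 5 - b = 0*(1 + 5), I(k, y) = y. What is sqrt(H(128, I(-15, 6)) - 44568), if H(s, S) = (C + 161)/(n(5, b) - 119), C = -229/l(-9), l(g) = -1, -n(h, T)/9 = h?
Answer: I*sqrt(299691222)/82 ≈ 211.12*I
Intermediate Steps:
b = 5 (b = 5 - 0*(1 + 5) = 5 - 0*6 = 5 - 1*0 = 5 + 0 = 5)
n(h, T) = -9*h
C = 229 (C = -229/(-1) = -229*(-1) = 229)
H(s, S) = -195/82 (H(s, S) = (229 + 161)/(-9*5 - 119) = 390/(-45 - 119) = 390/(-164) = 390*(-1/164) = -195/82)
sqrt(H(128, I(-15, 6)) - 44568) = sqrt(-195/82 - 44568) = sqrt(-3654771/82) = I*sqrt(299691222)/82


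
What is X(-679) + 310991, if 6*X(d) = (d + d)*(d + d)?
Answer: 1855055/3 ≈ 6.1835e+5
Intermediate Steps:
X(d) = 2*d**2/3 (X(d) = ((d + d)*(d + d))/6 = ((2*d)*(2*d))/6 = (4*d**2)/6 = 2*d**2/3)
X(-679) + 310991 = (2/3)*(-679)**2 + 310991 = (2/3)*461041 + 310991 = 922082/3 + 310991 = 1855055/3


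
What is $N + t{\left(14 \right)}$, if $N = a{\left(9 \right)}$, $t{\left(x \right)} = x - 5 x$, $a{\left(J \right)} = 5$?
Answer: $-51$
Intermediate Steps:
$t{\left(x \right)} = - 4 x$
$N = 5$
$N + t{\left(14 \right)} = 5 - 56 = -51$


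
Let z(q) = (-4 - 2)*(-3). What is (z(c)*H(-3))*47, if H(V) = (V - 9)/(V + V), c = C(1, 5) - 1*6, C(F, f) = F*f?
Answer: 1692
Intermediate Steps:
c = -1 (c = 1*5 - 1*6 = 5 - 6 = -1)
H(V) = (-9 + V)/(2*V) (H(V) = (-9 + V)/((2*V)) = (-9 + V)*(1/(2*V)) = (-9 + V)/(2*V))
z(q) = 18 (z(q) = -6*(-3) = 18)
(z(c)*H(-3))*47 = (18*((½)*(-9 - 3)/(-3)))*47 = (18*((½)*(-⅓)*(-12)))*47 = (18*2)*47 = 36*47 = 1692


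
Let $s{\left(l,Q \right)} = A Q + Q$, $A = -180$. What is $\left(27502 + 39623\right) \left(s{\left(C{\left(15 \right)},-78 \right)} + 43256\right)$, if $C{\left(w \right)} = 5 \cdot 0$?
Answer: $3840758250$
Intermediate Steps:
$C{\left(w \right)} = 0$
$s{\left(l,Q \right)} = - 179 Q$ ($s{\left(l,Q \right)} = - 180 Q + Q = - 179 Q$)
$\left(27502 + 39623\right) \left(s{\left(C{\left(15 \right)},-78 \right)} + 43256\right) = \left(27502 + 39623\right) \left(\left(-179\right) \left(-78\right) + 43256\right) = 67125 \left(13962 + 43256\right) = 67125 \cdot 57218 = 3840758250$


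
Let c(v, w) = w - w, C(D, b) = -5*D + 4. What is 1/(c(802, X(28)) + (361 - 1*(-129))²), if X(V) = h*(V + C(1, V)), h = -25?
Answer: 1/240100 ≈ 4.1649e-6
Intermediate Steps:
C(D, b) = 4 - 5*D
X(V) = 25 - 25*V (X(V) = -25*(V + (4 - 5*1)) = -25*(V + (4 - 5)) = -25*(V - 1) = -25*(-1 + V) = 25 - 25*V)
c(v, w) = 0
1/(c(802, X(28)) + (361 - 1*(-129))²) = 1/(0 + (361 - 1*(-129))²) = 1/(0 + (361 + 129)²) = 1/(0 + 490²) = 1/(0 + 240100) = 1/240100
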